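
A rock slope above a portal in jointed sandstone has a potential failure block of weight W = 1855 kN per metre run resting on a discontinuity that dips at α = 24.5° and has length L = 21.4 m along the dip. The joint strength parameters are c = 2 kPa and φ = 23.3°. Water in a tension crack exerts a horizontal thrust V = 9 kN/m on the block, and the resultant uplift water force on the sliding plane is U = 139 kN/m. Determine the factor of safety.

Resolving the block weight along and normal to the plane and applying the Mohr–Coulomb strength on the joint:
N' = W cosα − U − V sinα = 1855·cos24.5° − 139 − 9·sin24.5° = 1545.2 kN/m
Driving force T = W sinα + V cosα = 1855·sin24.5° + 9·cos24.5° = 777.4 kN/m
Resisting force R = c·L + N'·tanφ = 2·21.4 + 1545.2·tan23.3° = 42.8 + 665.5 = 708.3 kN/m
FS = R / T = 708.3 / 777.4 = 0.911

FS = 0.91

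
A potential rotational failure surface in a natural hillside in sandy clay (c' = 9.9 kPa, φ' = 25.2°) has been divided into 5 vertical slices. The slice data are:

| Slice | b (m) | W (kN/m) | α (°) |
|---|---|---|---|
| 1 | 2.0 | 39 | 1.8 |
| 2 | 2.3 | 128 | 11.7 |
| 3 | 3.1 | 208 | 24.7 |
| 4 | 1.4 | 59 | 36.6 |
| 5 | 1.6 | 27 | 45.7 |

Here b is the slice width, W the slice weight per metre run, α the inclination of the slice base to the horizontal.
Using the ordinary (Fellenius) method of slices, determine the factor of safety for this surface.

FS = 1.86

Ordinary method of slices: FS = Σ[c'·Δl_i + (W_i cosα_i)·tanφ'] / Σ W_i sinα_i, with Δl_i = b_i / cosα_i.
Slice 1: Δl = 2.0/cos1.8° = 2.001 m; N'_1 = 39·cos1.8° = 39.0; c'Δl = 19.81; W sinα = 1.2
Slice 2: Δl = 2.3/cos11.7° = 2.349 m; N'_2 = 128·cos11.7° = 125.3; c'Δl = 23.25; W sinα = 26.0
Slice 3: Δl = 3.1/cos24.7° = 3.412 m; N'_3 = 208·cos24.7° = 189.0; c'Δl = 33.78; W sinα = 86.9
Slice 4: Δl = 1.4/cos36.6° = 1.744 m; N'_4 = 59·cos36.6° = 47.4; c'Δl = 17.26; W sinα = 35.2
Slice 5: Δl = 1.6/cos45.7° = 2.291 m; N'_5 = 27·cos45.7° = 18.9; c'Δl = 22.68; W sinα = 19.3
Σc'Δl = 116.8 kN/m; ΣN' = 419.5 kN/m; ΣW sinα = 168.6 kN/m
Resisting = 116.8 + 419.5·tan25.2° = 116.8 + 197.4 = 314.2 kN/m
FS = 314.2 / 168.6 = 1.864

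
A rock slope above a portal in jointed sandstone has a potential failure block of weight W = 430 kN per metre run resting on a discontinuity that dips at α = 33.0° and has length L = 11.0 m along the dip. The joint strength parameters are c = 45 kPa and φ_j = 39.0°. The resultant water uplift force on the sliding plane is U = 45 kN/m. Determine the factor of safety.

FS = 3.20

Resolving the block weight along and normal to the plane and applying the Mohr–Coulomb strength on the joint:
N' = W cosα − U = 430·cos33.0° − 45 = 315.6 kN/m
Driving force T = W sinα = 430·sin33.0° = 234.2 kN/m
Resisting force R = c·L + N'·tanφ_j = 45·11.0 + 315.6·tan39.0° = 495.0 + 255.6 = 750.6 kN/m
FS = R / T = 750.6 / 234.2 = 3.205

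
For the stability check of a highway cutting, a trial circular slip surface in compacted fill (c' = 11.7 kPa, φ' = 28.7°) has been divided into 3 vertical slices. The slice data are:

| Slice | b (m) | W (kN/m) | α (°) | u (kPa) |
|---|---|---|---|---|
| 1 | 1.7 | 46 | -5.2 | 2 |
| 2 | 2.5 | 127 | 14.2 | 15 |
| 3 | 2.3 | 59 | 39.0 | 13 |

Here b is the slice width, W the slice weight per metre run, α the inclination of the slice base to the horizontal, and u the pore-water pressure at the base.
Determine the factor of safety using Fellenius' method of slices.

Ordinary method of slices: FS = Σ[c'·Δl_i + (W_i cosα_i − u_i·Δl_i)·tanφ'] / Σ W_i sinα_i, with Δl_i = b_i / cosα_i.
Slice 1: Δl = 1.7/cos(-5.2°) = 1.707 m; N'_1 = 46·cos(-5.2°) − 2·1.707 = 42.4; c'Δl = 19.97; W sinα = -4.2
Slice 2: Δl = 2.5/cos14.2° = 2.579 m; N'_2 = 127·cos14.2° − 15·2.579 = 84.4; c'Δl = 30.17; W sinα = 31.2
Slice 3: Δl = 2.3/cos39.0° = 2.960 m; N'_3 = 59·cos39.0° − 13·2.960 = 7.4; c'Δl = 34.63; W sinα = 37.1
Σc'Δl = 84.8 kN/m; ΣN' = 134.2 kN/m; ΣW sinα = 64.1 kN/m
Resisting = 84.8 + 134.2·tan28.7° = 84.8 + 73.5 = 158.2 kN/m
FS = 158.2 / 64.1 = 2.468

FS = 2.47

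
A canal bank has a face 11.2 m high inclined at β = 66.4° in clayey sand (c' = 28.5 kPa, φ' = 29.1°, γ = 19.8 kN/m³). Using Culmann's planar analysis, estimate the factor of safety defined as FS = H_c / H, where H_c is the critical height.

H_c = (4c'/γ) · sinβ cosφ' / [1 − cos(β − φ')]
    = (4·28.5/19.8) · sin66.4°·cos29.1° / [1 − cos37.3°]
    = 5.758 · 0.8007 / 0.2045 = 22.54 m
FS = H_c / H = 22.54 / 11.2 = 2.013

FS = 2.01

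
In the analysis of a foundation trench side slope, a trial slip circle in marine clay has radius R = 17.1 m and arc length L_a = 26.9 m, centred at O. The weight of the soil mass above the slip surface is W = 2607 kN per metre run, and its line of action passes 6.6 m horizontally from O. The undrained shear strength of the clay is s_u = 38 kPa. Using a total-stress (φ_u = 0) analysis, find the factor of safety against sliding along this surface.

FS = 1.02

Taking moments about the centre O, the resisting moment is provided by the undrained shear strength acting along the arc:
M_R = s_u·L_a·R = 38·26.90·17.1 = 17479.6 kN·m/m
M_D = W·d = 2607·6.6 = 17206.2 kN·m/m
FS = M_R / M_D = 17479.6 / 17206.2 = 1.016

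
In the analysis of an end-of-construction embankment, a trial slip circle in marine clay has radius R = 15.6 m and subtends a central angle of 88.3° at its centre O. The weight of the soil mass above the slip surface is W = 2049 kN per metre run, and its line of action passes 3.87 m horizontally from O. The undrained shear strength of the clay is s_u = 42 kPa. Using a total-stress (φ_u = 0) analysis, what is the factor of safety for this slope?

FS = 1.99

Taking moments about the centre O, the resisting moment is provided by the undrained shear strength acting along the arc:
Arc length L_a = R·θ = 15.6·(88.3°·π/180) = 15.6·1.5411 = 24.04 m
M_R = s_u·L_a·R = 42·24.04·15.6 = 15752.0 kN·m/m
M_D = W·d = 2049·3.87 = 7929.6 kN·m/m
FS = M_R / M_D = 15752.0 / 7929.6 = 1.986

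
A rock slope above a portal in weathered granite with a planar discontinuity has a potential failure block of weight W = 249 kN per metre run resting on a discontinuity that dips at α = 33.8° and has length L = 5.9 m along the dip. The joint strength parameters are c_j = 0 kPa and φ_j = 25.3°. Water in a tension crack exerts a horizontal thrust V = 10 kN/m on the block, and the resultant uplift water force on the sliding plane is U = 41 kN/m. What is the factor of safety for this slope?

FS = 0.52

Resolving the block weight along and normal to the plane and applying the Mohr–Coulomb strength on the joint:
N' = W cosα − U − V sinα = 249·cos33.8° − 41 − 10·sin33.8° = 160.4 kN/m
Driving force T = W sinα + V cosα = 249·sin33.8° + 10·cos33.8° = 146.8 kN/m
Resisting force R = c_j·L + N'·tanφ_j = 0·5.9 + 160.4·tan25.3° = 0.0 + 75.8 = 75.8 kN/m
FS = R / T = 75.8 / 146.8 = 0.516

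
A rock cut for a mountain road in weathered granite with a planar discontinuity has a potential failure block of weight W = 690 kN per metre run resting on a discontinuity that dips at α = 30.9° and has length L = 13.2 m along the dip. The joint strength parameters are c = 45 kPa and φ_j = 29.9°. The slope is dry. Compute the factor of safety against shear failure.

FS = 2.64

Resolving the block weight along and normal to the plane and applying the Mohr–Coulomb strength on the joint:
N' = W cosα = 690·cos30.9° = 592.1 kN/m
Driving force T = W sinα = 690·sin30.9° = 354.3 kN/m
Resisting force R = c·L + N'·tanφ_j = 45·13.2 + 592.1·tan29.9° = 594.0 + 340.5 = 934.5 kN/m
FS = R / T = 934.5 / 354.3 = 2.637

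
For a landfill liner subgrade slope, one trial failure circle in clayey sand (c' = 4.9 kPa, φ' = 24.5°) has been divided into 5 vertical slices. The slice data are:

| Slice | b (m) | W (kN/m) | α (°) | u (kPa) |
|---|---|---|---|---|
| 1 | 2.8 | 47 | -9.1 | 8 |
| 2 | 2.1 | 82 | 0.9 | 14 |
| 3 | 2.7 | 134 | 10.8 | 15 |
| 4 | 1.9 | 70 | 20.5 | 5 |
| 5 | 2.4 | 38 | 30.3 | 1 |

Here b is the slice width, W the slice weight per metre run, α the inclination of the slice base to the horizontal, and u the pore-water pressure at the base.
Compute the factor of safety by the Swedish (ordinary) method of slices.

FS = 2.81

Ordinary method of slices: FS = Σ[c'·Δl_i + (W_i cosα_i − u_i·Δl_i)·tanφ'] / Σ W_i sinα_i, with Δl_i = b_i / cosα_i.
Slice 1: Δl = 2.8/cos(-9.1°) = 2.836 m; N'_1 = 47·cos(-9.1°) − 8·2.836 = 23.7; c'Δl = 13.89; W sinα = -7.4
Slice 2: Δl = 2.1/cos0.9° = 2.100 m; N'_2 = 82·cos0.9° − 14·2.100 = 52.6; c'Δl = 10.29; W sinα = 1.3
Slice 3: Δl = 2.7/cos10.8° = 2.749 m; N'_3 = 134·cos10.8° − 15·2.749 = 90.4; c'Δl = 13.47; W sinα = 25.1
Slice 4: Δl = 1.9/cos20.5° = 2.028 m; N'_4 = 70·cos20.5° − 5·2.028 = 55.4; c'Δl = 9.94; W sinα = 24.5
Slice 5: Δl = 2.4/cos30.3° = 2.780 m; N'_5 = 38·cos30.3° − 1·2.780 = 30.0; c'Δl = 13.62; W sinα = 19.2
Σc'Δl = 61.2 kN/m; ΣN' = 252.2 kN/m; ΣW sinα = 62.7 kN/m
Resisting = 61.2 + 252.2·tan24.5° = 61.2 + 114.9 = 176.1 kN/m
FS = 176.1 / 62.7 = 2.811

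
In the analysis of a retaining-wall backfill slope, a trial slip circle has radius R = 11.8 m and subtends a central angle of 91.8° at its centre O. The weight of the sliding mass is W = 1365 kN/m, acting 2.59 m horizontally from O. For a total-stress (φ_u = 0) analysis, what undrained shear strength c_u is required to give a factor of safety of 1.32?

FS = c_u·L_a·R / (W·d), so c_u = FS·W·d / (L_a·R).
Arc length L_a = R·θ = 11.8·(91.8°·π/180) = 11.8·1.6022 = 18.91 m
c_u = 1.32·1365·2.59 / (18.91·11.8) = 4666.7 / 223.09 = 20.92 kPa

c_u = 20.9 kPa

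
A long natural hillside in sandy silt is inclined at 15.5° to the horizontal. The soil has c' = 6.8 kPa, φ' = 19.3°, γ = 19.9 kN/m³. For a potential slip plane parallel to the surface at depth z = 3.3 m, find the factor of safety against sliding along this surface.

For an infinite slope with a slip plane parallel to the surface (no pore pressure): FS = [c' + γz cos²β tanφ'] / [γz sinβ cosβ].
γz = 19.9·3.3 = 65.67 kN/m²
Numerator = 6.8 + 65.67·cos²15.5°·tan19.3° = 6.8 + 65.67·0.9286·0.3502 = 28.155 kPa
Denominator = 65.67·sin15.5°·cos15.5° = 65.67·0.2672·0.9636 = 16.911 kPa
FS = 28.155 / 16.911 = 1.665

FS = 1.66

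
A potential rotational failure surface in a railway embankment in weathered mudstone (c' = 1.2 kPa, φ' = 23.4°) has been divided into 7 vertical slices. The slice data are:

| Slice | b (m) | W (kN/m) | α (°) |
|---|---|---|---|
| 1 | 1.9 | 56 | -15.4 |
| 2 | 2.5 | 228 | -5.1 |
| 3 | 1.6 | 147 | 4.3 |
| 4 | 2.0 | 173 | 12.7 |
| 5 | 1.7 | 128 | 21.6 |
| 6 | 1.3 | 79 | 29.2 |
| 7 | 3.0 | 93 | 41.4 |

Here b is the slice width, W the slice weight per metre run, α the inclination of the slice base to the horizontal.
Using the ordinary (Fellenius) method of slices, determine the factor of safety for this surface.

FS = 2.41

Ordinary method of slices: FS = Σ[c'·Δl_i + (W_i cosα_i)·tanφ'] / Σ W_i sinα_i, with Δl_i = b_i / cosα_i.
Slice 1: Δl = 1.9/cos(-15.4°) = 1.971 m; N'_1 = 56·cos(-15.4°) = 54.0; c'Δl = 2.36; W sinα = -14.9
Slice 2: Δl = 2.5/cos(-5.1°) = 2.510 m; N'_2 = 228·cos(-5.1°) = 227.1; c'Δl = 3.01; W sinα = -20.3
Slice 3: Δl = 1.6/cos4.3° = 1.605 m; N'_3 = 147·cos4.3° = 146.6; c'Δl = 1.93; W sinα = 11.0
Slice 4: Δl = 2.0/cos12.7° = 2.050 m; N'_4 = 173·cos12.7° = 168.8; c'Δl = 2.46; W sinα = 38.0
Slice 5: Δl = 1.7/cos21.6° = 1.828 m; N'_5 = 128·cos21.6° = 119.0; c'Δl = 2.19; W sinα = 47.1
Slice 6: Δl = 1.3/cos29.2° = 1.489 m; N'_6 = 79·cos29.2° = 69.0; c'Δl = 1.79; W sinα = 38.5
Slice 7: Δl = 3.0/cos41.4° = 3.999 m; N'_7 = 93·cos41.4° = 69.8; c'Δl = 4.80; W sinα = 61.5
Σc'Δl = 18.5 kN/m; ΣN' = 854.2 kN/m; ΣW sinα = 161.1 kN/m
Resisting = 18.5 + 854.2·tan23.4° = 18.5 + 369.6 = 388.2 kN/m
FS = 388.2 / 161.1 = 2.410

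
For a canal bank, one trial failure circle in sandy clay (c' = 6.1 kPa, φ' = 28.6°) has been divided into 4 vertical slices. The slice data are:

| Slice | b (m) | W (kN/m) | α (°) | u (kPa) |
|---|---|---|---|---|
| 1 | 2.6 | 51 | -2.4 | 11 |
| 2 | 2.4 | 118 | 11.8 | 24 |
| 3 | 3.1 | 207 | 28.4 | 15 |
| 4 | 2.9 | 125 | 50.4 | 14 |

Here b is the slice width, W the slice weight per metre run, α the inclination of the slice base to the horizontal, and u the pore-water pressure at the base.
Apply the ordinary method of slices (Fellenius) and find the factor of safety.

Ordinary method of slices: FS = Σ[c'·Δl_i + (W_i cosα_i − u_i·Δl_i)·tanφ'] / Σ W_i sinα_i, with Δl_i = b_i / cosα_i.
Slice 1: Δl = 2.6/cos(-2.4°) = 2.602 m; N'_1 = 51·cos(-2.4°) − 11·2.602 = 22.3; c'Δl = 15.87; W sinα = -2.1
Slice 2: Δl = 2.4/cos11.8° = 2.452 m; N'_2 = 118·cos11.8° − 24·2.452 = 56.7; c'Δl = 14.96; W sinα = 24.1
Slice 3: Δl = 3.1/cos28.4° = 3.524 m; N'_3 = 207·cos28.4° − 15·3.524 = 129.2; c'Δl = 21.50; W sinα = 98.5
Slice 4: Δl = 2.9/cos50.4° = 4.550 m; N'_4 = 125·cos50.4° − 14·4.550 = 16.0; c'Δl = 27.75; W sinα = 96.3
Σc'Δl = 80.1 kN/m; ΣN' = 224.2 kN/m; ΣW sinα = 216.8 kN/m
Resisting = 80.1 + 224.2·tan28.6° = 80.1 + 122.2 = 202.3 kN/m
FS = 202.3 / 216.8 = 0.933

FS = 0.93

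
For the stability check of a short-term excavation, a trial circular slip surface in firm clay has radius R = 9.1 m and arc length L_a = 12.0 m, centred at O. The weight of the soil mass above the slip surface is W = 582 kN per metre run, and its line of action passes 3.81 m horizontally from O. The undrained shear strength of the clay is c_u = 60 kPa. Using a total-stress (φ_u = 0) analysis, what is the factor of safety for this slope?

Taking moments about the centre O, the resisting moment is provided by the undrained shear strength acting along the arc:
M_R = c_u·L_a·R = 60·12.00·9.1 = 6552.0 kN·m/m
M_D = W·d = 582·3.81 = 2217.4 kN·m/m
FS = M_R / M_D = 6552.0 / 2217.4 = 2.955

FS = 2.95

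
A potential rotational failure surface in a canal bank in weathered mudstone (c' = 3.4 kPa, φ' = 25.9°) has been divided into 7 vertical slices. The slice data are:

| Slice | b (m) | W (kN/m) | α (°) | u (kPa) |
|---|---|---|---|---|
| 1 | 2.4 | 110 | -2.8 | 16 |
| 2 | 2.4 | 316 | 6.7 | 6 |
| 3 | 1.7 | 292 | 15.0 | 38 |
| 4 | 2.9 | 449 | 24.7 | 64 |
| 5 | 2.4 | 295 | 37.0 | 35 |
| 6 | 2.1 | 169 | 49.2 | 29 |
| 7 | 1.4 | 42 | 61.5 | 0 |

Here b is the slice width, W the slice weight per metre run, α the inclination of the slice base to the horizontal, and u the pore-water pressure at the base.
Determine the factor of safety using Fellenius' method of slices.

FS = 0.83

Ordinary method of slices: FS = Σ[c'·Δl_i + (W_i cosα_i − u_i·Δl_i)·tanφ'] / Σ W_i sinα_i, with Δl_i = b_i / cosα_i.
Slice 1: Δl = 2.4/cos(-2.8°) = 2.403 m; N'_1 = 110·cos(-2.8°) − 16·2.403 = 71.4; c'Δl = 8.17; W sinα = -5.4
Slice 2: Δl = 2.4/cos6.7° = 2.417 m; N'_2 = 316·cos6.7° − 6·2.417 = 299.3; c'Δl = 8.22; W sinα = 36.9
Slice 3: Δl = 1.7/cos15.0° = 1.760 m; N'_3 = 292·cos15.0° − 38·1.760 = 215.2; c'Δl = 5.98; W sinα = 75.6
Slice 4: Δl = 2.9/cos24.7° = 3.192 m; N'_4 = 449·cos24.7° − 64·3.192 = 203.6; c'Δl = 10.85; W sinα = 187.6
Slice 5: Δl = 2.4/cos37.0° = 3.005 m; N'_5 = 295·cos37.0° − 35·3.005 = 130.4; c'Δl = 10.22; W sinα = 177.5
Slice 6: Δl = 2.1/cos49.2° = 3.214 m; N'_6 = 169·cos49.2° − 29·3.214 = 17.2; c'Δl = 10.93; W sinα = 127.9
Slice 7: Δl = 1.4/cos61.5° = 2.934 m; N'_7 = 42·cos61.5° − 0·2.934 = 20.0; c'Δl = 9.98; W sinα = 36.9
Σc'Δl = 64.3 kN/m; ΣN' = 957.3 kN/m; ΣW sinα = 637.1 kN/m
Resisting = 64.3 + 957.3·tan25.9° = 64.3 + 464.8 = 529.2 kN/m
FS = 529.2 / 637.1 = 0.831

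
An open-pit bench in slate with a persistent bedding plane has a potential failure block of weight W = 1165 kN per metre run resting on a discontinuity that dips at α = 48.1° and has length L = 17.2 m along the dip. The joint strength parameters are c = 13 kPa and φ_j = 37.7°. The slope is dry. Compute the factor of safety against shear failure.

Resolving the block weight along and normal to the plane and applying the Mohr–Coulomb strength on the joint:
N' = W cosα = 1165·cos48.1° = 778.0 kN/m
Driving force T = W sinα = 1165·sin48.1° = 867.1 kN/m
Resisting force R = c·L + N'·tanφ_j = 13·17.2 + 778.0·tan37.7° = 223.6 + 601.3 = 824.9 kN/m
FS = R / T = 824.9 / 867.1 = 0.951

FS = 0.95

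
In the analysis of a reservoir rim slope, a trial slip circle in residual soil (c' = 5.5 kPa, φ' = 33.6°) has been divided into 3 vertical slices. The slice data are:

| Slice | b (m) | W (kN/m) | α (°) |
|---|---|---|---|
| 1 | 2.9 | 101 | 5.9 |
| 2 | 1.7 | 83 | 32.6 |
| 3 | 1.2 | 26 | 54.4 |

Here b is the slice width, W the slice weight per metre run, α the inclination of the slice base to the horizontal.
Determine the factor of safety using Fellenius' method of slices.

Ordinary method of slices: FS = Σ[c'·Δl_i + (W_i cosα_i)·tanφ'] / Σ W_i sinα_i, with Δl_i = b_i / cosα_i.
Slice 1: Δl = 2.9/cos5.9° = 2.915 m; N'_1 = 101·cos5.9° = 100.5; c'Δl = 16.03; W sinα = 10.4
Slice 2: Δl = 1.7/cos32.6° = 2.018 m; N'_2 = 83·cos32.6° = 69.9; c'Δl = 11.10; W sinα = 44.7
Slice 3: Δl = 1.2/cos54.4° = 2.061 m; N'_3 = 26·cos54.4° = 15.1; c'Δl = 11.34; W sinα = 21.1
Σc'Δl = 38.5 kN/m; ΣN' = 185.5 kN/m; ΣW sinα = 76.2 kN/m
Resisting = 38.5 + 185.5·tan33.6° = 38.5 + 123.3 = 161.7 kN/m
FS = 161.7 / 76.2 = 2.121

FS = 2.12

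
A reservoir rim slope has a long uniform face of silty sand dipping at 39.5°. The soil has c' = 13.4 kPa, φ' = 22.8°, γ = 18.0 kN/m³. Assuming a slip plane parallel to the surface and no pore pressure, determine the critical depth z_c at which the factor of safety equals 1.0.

z_c = 3.10 m

Setting FS = 1.00 in FS = [c' + γz cos²β tanφ'] / [γz sinβ cosβ] and solving for z:
z = c' / [γ cosβ (FS·sinβ − cosβ·tanφ')]
  = 13.4 / [18.0·cos39.5°·(1.00·sin39.5° − cos39.5°·tan22.8°)]
  = 13.4 / [18.0·0.7716·(1.00·0.6361 − 0.7716·0.4204)]
  = 13.4 / 4.3295 = 3.095 m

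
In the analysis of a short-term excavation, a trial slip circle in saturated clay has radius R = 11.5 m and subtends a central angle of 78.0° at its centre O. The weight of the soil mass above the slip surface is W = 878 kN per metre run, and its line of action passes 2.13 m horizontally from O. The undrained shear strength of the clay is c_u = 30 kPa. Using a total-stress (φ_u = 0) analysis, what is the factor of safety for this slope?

FS = 2.89

Taking moments about the centre O, the resisting moment is provided by the undrained shear strength acting along the arc:
Arc length L_a = R·θ = 11.5·(78.0°·π/180) = 11.5·1.3614 = 15.66 m
M_R = c_u·L_a·R = 30·15.66·11.5 = 5401.2 kN·m/m
M_D = W·d = 878·2.13 = 1870.1 kN·m/m
FS = M_R / M_D = 5401.2 / 1870.1 = 2.888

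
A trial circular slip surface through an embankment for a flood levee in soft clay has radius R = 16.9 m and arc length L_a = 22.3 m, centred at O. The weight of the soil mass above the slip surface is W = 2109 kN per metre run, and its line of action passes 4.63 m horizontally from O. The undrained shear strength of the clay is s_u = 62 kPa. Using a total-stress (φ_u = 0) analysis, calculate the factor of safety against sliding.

FS = 2.39

Taking moments about the centre O, the resisting moment is provided by the undrained shear strength acting along the arc:
M_R = s_u·L_a·R = 62·22.30·16.9 = 23365.9 kN·m/m
M_D = W·d = 2109·4.63 = 9764.7 kN·m/m
FS = M_R / M_D = 23365.9 / 9764.7 = 2.393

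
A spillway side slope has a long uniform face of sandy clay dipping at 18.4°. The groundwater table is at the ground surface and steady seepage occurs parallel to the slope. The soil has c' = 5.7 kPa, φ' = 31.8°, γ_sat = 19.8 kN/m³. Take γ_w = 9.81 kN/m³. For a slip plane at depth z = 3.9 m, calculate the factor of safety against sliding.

With seepage parallel to the slope and the water table at the surface, the effective normal stress on the slip plane uses the buoyant unit weight γ' = γ_sat − γ_w while the driving shear stress uses γ_sat:
FS = [c' + γ' z cos²β tanφ'] / [γ_sat z sinβ cosβ]
γ' = 19.8 − 9.81 = 9.99 kN/m³
Numerator = 5.7 + 9.99·3.9·cos²18.4°·tan31.8° = 5.7 + 9.99·3.9·0.9004·0.6200 = 27.450 kPa
Denominator = 19.8·3.9·sin18.4°·cos18.4° = 19.8·3.9·0.3156·0.9489 = 23.128 kPa
FS = 27.450 / 23.128 = 1.187

FS = 1.19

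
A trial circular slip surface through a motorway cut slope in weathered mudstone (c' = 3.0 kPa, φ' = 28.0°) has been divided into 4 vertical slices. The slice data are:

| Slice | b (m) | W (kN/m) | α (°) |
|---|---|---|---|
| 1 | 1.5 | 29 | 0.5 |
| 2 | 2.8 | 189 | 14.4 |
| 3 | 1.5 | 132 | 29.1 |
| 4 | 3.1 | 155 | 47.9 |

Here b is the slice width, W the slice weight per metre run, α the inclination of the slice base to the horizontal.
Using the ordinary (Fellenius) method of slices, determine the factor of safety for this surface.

Ordinary method of slices: FS = Σ[c'·Δl_i + (W_i cosα_i)·tanφ'] / Σ W_i sinα_i, with Δl_i = b_i / cosα_i.
Slice 1: Δl = 1.5/cos0.5° = 1.500 m; N'_1 = 29·cos0.5° = 29.0; c'Δl = 4.50; W sinα = 0.3
Slice 2: Δl = 2.8/cos14.4° = 2.891 m; N'_2 = 189·cos14.4° = 183.1; c'Δl = 8.67; W sinα = 47.0
Slice 3: Δl = 1.5/cos29.1° = 1.717 m; N'_3 = 132·cos29.1° = 115.3; c'Δl = 5.15; W sinα = 64.2
Slice 4: Δl = 3.1/cos47.9° = 4.624 m; N'_4 = 155·cos47.9° = 103.9; c'Δl = 13.87; W sinα = 115.0
Σc'Δl = 32.2 kN/m; ΣN' = 431.3 kN/m; ΣW sinα = 226.5 kN/m
Resisting = 32.2 + 431.3·tan28.0° = 32.2 + 229.3 = 261.5 kN/m
FS = 261.5 / 226.5 = 1.155

FS = 1.15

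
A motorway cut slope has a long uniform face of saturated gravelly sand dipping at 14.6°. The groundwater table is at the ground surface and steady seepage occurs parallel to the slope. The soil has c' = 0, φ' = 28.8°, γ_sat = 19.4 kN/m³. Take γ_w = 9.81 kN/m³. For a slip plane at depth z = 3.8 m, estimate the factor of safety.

FS = 1.04

With seepage parallel to the slope and the water table at the surface, the effective normal stress on the slip plane uses the buoyant unit weight γ' = γ_sat − γ_w while the driving shear stress uses γ_sat:
FS = [c' + γ' z cos²β tanφ'] / [γ_sat z sinβ cosβ]
(For c' = 0 this reduces to FS = (γ'/γ_sat)·tanφ'/tanβ.)
γ' = 19.4 − 9.81 = 9.59 kN/m³
Numerator = 0.0 + 9.59·3.8·cos²14.6°·tan28.8° = 0.0 + 9.59·3.8·0.9365·0.5498 = 18.761 kPa
Denominator = 19.4·3.8·sin14.6°·cos14.6° = 19.4·3.8·0.2521·0.9677 = 17.983 kPa
FS = 18.761 / 17.983 = 1.043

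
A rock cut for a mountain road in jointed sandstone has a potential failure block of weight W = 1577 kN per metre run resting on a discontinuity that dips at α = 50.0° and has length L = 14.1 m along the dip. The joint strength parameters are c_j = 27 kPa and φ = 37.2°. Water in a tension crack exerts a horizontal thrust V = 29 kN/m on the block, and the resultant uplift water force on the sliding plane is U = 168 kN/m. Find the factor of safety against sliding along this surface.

Resolving the block weight along and normal to the plane and applying the Mohr–Coulomb strength on the joint:
N' = W cosα − U − V sinα = 1577·cos50.0° − 168 − 29·sin50.0° = 823.5 kN/m
Driving force T = W sinα + V cosα = 1577·sin50.0° + 29·cos50.0° = 1226.7 kN/m
Resisting force R = c_j·L + N'·tanφ = 27·14.1 + 823.5·tan37.2° = 380.7 + 625.0 = 1005.7 kN/m
FS = R / T = 1005.7 / 1226.7 = 0.820

FS = 0.82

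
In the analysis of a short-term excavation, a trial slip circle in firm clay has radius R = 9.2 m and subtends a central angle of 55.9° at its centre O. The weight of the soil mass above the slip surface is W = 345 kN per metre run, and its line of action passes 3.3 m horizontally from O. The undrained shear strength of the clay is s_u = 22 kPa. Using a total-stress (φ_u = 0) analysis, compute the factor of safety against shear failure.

Taking moments about the centre O, the resisting moment is provided by the undrained shear strength acting along the arc:
Arc length L_a = R·θ = 9.2·(55.9°·π/180) = 9.2·0.9756 = 8.98 m
M_R = s_u·L_a·R = 22·8.98·9.2 = 1816.7 kN·m/m
M_D = W·d = 345·3.3 = 1138.5 kN·m/m
FS = M_R / M_D = 1816.7 / 1138.5 = 1.596

FS = 1.60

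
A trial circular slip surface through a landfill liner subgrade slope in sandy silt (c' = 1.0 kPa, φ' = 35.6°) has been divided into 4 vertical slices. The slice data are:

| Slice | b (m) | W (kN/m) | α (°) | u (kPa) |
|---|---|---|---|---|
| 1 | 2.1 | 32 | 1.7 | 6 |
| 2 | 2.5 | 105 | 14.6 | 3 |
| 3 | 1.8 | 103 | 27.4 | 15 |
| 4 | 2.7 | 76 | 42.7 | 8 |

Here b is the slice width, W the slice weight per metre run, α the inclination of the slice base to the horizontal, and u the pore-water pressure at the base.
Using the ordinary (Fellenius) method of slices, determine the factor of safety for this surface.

FS = 1.22

Ordinary method of slices: FS = Σ[c'·Δl_i + (W_i cosα_i − u_i·Δl_i)·tanφ'] / Σ W_i sinα_i, with Δl_i = b_i / cosα_i.
Slice 1: Δl = 2.1/cos1.7° = 2.101 m; N'_1 = 32·cos1.7° − 6·2.101 = 19.4; c'Δl = 2.10; W sinα = 0.9
Slice 2: Δl = 2.5/cos14.6° = 2.583 m; N'_2 = 105·cos14.6° − 3·2.583 = 93.9; c'Δl = 2.58; W sinα = 26.5
Slice 3: Δl = 1.8/cos27.4° = 2.027 m; N'_3 = 103·cos27.4° − 15·2.027 = 61.0; c'Δl = 2.03; W sinα = 47.4
Slice 4: Δl = 2.7/cos42.7° = 3.674 m; N'_4 = 76·cos42.7° − 8·3.674 = 26.5; c'Δl = 3.67; W sinα = 51.5
Σc'Δl = 10.4 kN/m; ΣN' = 200.7 kN/m; ΣW sinα = 126.4 kN/m
Resisting = 10.4 + 200.7·tan35.6° = 10.4 + 143.7 = 154.1 kN/m
FS = 154.1 / 126.4 = 1.220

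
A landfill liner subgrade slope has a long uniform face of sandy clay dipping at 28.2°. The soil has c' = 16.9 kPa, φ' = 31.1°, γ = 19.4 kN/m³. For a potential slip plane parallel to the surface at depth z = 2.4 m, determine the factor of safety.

FS = 2.00

For an infinite slope with a slip plane parallel to the surface (no pore pressure): FS = [c' + γz cos²β tanφ'] / [γz sinβ cosβ].
γz = 19.4·2.4 = 46.56 kN/m²
Numerator = 16.9 + 46.56·cos²28.2°·tan31.1° = 16.9 + 46.56·0.7767·0.6032 = 38.715 kPa
Denominator = 46.56·sin28.2°·cos28.2° = 46.56·0.4726·0.8813 = 19.390 kPa
FS = 38.715 / 19.390 = 1.997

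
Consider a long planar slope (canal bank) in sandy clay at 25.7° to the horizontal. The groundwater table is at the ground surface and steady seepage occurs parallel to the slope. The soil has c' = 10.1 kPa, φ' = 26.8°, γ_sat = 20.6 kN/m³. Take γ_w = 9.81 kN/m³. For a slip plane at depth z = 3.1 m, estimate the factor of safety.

FS = 0.95

With seepage parallel to the slope and the water table at the surface, the effective normal stress on the slip plane uses the buoyant unit weight γ' = γ_sat − γ_w while the driving shear stress uses γ_sat:
FS = [c' + γ' z cos²β tanφ'] / [γ_sat z sinβ cosβ]
γ' = 20.6 − 9.81 = 10.79 kN/m³
Numerator = 10.1 + 10.79·3.1·cos²25.7°·tan26.8° = 10.1 + 10.79·3.1·0.8119·0.5051 = 23.819 kPa
Denominator = 20.6·3.1·sin25.7°·cos25.7° = 20.6·3.1·0.4337·0.9011 = 24.954 kPa
FS = 23.819 / 24.954 = 0.955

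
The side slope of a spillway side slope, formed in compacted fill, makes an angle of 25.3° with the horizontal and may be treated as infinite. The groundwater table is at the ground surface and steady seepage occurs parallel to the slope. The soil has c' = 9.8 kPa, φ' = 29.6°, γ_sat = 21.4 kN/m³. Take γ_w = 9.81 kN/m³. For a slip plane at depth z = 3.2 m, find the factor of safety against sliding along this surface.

FS = 1.02

With seepage parallel to the slope and the water table at the surface, the effective normal stress on the slip plane uses the buoyant unit weight γ' = γ_sat − γ_w while the driving shear stress uses γ_sat:
FS = [c' + γ' z cos²β tanφ'] / [γ_sat z sinβ cosβ]
γ' = 21.4 − 9.81 = 11.59 kN/m³
Numerator = 9.8 + 11.59·3.2·cos²25.3°·tan29.6° = 9.8 + 11.59·3.2·0.8174·0.5681 = 27.021 kPa
Denominator = 21.4·3.2·sin25.3°·cos25.3° = 21.4·3.2·0.4274·0.9041 = 26.458 kPa
FS = 27.021 / 26.458 = 1.021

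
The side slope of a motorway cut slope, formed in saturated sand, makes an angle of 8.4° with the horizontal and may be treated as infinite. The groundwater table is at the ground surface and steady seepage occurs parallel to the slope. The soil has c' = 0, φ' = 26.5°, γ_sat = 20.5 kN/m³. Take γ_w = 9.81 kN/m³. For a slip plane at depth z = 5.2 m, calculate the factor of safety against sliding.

With seepage parallel to the slope and the water table at the surface, the effective normal stress on the slip plane uses the buoyant unit weight γ' = γ_sat − γ_w while the driving shear stress uses γ_sat:
FS = [c' + γ' z cos²β tanφ'] / [γ_sat z sinβ cosβ]
(For c' = 0 this reduces to FS = (γ'/γ_sat)·tanφ'/tanβ.)
γ' = 20.5 − 9.81 = 10.69 kN/m³
Numerator = 0.0 + 10.69·5.2·cos²8.4°·tan26.5° = 0.0 + 10.69·5.2·0.9787·0.4986 = 27.124 kPa
Denominator = 20.5·5.2·sin8.4°·cos8.4° = 20.5·5.2·0.1461·0.9893 = 15.405 kPa
FS = 27.124 / 15.405 = 1.761

FS = 1.76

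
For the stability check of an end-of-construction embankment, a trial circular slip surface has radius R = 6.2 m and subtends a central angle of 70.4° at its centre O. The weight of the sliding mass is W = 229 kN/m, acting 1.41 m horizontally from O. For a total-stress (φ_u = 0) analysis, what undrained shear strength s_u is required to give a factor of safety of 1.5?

FS = s_u·L_a·R / (W·d), so s_u = FS·W·d / (L_a·R).
Arc length L_a = R·θ = 6.2·(70.4°·π/180) = 6.2·1.2287 = 7.62 m
s_u = 1.5·229·1.41 / (7.62·6.2) = 484.3 / 47.23 = 10.25 kPa

s_u = 10.3 kPa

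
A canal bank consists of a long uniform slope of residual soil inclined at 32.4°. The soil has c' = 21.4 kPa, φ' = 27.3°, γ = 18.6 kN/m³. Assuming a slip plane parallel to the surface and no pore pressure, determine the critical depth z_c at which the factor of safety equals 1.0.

Setting FS = 1.00 in FS = [c' + γz cos²β tanφ'] / [γz sinβ cosβ] and solving for z:
z = c' / [γ cosβ (FS·sinβ − cosβ·tanφ')]
  = 21.4 / [18.6·cos32.4°·(1.00·sin32.4° − cos32.4°·tan27.3°)]
  = 21.4 / [18.6·0.8443·(1.00·0.5358 − 0.8443·0.5161)]
  = 21.4 / 1.5710 = 13.622 m

z_c = 13.62 m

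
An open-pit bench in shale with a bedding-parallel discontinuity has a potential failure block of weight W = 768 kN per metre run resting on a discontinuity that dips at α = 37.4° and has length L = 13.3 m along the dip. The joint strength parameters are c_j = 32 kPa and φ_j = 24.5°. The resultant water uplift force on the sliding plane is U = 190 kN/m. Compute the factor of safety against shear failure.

Resolving the block weight along and normal to the plane and applying the Mohr–Coulomb strength on the joint:
N' = W cosα − U = 768·cos37.4° − 190 = 420.1 kN/m
Driving force T = W sinα = 768·sin37.4° = 466.5 kN/m
Resisting force R = c_j·L + N'·tanφ_j = 32·13.3 + 420.1·tan24.5° = 425.6 + 191.5 = 617.1 kN/m
FS = R / T = 617.1 / 466.5 = 1.323

FS = 1.32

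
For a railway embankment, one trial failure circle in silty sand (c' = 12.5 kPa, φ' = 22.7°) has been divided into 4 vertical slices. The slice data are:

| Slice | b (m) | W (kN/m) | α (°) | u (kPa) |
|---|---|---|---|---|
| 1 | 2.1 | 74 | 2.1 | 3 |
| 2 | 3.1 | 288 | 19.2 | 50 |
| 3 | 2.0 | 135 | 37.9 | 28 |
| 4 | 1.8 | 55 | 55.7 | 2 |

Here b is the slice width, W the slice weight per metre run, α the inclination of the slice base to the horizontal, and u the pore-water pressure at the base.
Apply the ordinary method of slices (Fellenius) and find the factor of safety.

FS = 1.05

Ordinary method of slices: FS = Σ[c'·Δl_i + (W_i cosα_i − u_i·Δl_i)·tanφ'] / Σ W_i sinα_i, with Δl_i = b_i / cosα_i.
Slice 1: Δl = 2.1/cos2.1° = 2.101 m; N'_1 = 74·cos2.1° − 3·2.101 = 67.6; c'Δl = 26.27; W sinα = 2.7
Slice 2: Δl = 3.1/cos19.2° = 3.283 m; N'_2 = 288·cos19.2° − 50·3.283 = 107.9; c'Δl = 41.03; W sinα = 94.7
Slice 3: Δl = 2.0/cos37.9° = 2.535 m; N'_3 = 135·cos37.9° − 28·2.535 = 35.6; c'Δl = 31.68; W sinα = 82.9
Slice 4: Δl = 1.8/cos55.7° = 3.194 m; N'_4 = 55·cos55.7° − 2·3.194 = 24.6; c'Δl = 39.93; W sinα = 45.4
Σc'Δl = 138.9 kN/m; ΣN' = 235.7 kN/m; ΣW sinα = 225.8 kN/m
Resisting = 138.9 + 235.7·tan22.7° = 138.9 + 98.6 = 237.5 kN/m
FS = 237.5 / 225.8 = 1.052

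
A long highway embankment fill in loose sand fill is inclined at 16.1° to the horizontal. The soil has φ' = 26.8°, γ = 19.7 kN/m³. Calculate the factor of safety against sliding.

FS = 1.75

For a dry cohesionless infinite slope the factor of safety is FS = tanφ' / tanβ.
FS = tan26.8° / tan16.1° = 0.5051 / 0.2886 = 1.750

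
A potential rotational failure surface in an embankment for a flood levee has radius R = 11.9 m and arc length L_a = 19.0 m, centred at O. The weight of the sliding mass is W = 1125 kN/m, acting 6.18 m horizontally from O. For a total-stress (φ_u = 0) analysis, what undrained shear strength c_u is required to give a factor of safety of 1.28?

c_u = 39.4 kPa

FS = c_u·L_a·R / (W·d), so c_u = FS·W·d / (L_a·R).
c_u = 1.28·1125·6.18 / (19.00·11.9) = 8899.2 / 226.10 = 39.36 kPa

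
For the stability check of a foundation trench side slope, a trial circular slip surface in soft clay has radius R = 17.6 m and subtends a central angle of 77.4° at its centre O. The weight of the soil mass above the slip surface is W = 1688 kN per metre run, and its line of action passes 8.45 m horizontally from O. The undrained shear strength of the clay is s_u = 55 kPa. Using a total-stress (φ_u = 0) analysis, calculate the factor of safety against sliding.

FS = 1.61

Taking moments about the centre O, the resisting moment is provided by the undrained shear strength acting along the arc:
Arc length L_a = R·θ = 17.6·(77.4°·π/180) = 17.6·1.3509 = 23.78 m
M_R = s_u·L_a·R = 55·23.78·17.6 = 23014.8 kN·m/m
M_D = W·d = 1688·8.45 = 14263.6 kN·m/m
FS = M_R / M_D = 23014.8 / 14263.6 = 1.614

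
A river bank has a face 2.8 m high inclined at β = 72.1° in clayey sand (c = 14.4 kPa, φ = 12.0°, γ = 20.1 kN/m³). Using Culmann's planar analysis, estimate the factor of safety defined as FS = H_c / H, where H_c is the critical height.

FS = 1.90

H_c = (4c/γ) · sinβ cosφ / [1 − cos(β − φ)]
    = (4·14.4/20.1) · sin72.1°·cos12.0° / [1 − cos60.1°]
    = 2.866 · 0.9308 / 0.5015 = 5.32 m
FS = H_c / H = 5.32 / 2.8 = 1.900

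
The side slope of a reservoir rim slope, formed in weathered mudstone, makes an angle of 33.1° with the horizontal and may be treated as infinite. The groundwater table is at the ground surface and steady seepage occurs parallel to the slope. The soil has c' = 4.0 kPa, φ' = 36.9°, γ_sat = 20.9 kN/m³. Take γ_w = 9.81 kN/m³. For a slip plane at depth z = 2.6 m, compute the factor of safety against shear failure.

FS = 0.77

With seepage parallel to the slope and the water table at the surface, the effective normal stress on the slip plane uses the buoyant unit weight γ' = γ_sat − γ_w while the driving shear stress uses γ_sat:
FS = [c' + γ' z cos²β tanφ'] / [γ_sat z sinβ cosβ]
γ' = 20.9 − 9.81 = 11.09 kN/m³
Numerator = 4.0 + 11.09·2.6·cos²33.1°·tan36.9° = 4.0 + 11.09·2.6·0.7018·0.7508 = 19.193 kPa
Denominator = 20.9·2.6·sin33.1°·cos33.1° = 20.9·2.6·0.5461·0.8377 = 24.859 kPa
FS = 19.193 / 24.859 = 0.772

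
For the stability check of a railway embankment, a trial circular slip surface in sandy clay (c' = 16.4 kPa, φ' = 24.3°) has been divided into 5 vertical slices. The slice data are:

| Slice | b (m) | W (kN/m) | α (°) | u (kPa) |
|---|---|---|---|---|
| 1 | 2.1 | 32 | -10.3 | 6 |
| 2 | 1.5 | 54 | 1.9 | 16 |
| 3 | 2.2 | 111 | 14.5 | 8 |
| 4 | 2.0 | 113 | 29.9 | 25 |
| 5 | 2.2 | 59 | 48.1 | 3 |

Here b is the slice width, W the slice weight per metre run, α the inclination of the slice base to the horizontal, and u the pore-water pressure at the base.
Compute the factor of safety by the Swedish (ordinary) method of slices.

FS = 2.28

Ordinary method of slices: FS = Σ[c'·Δl_i + (W_i cosα_i − u_i·Δl_i)·tanφ'] / Σ W_i sinα_i, with Δl_i = b_i / cosα_i.
Slice 1: Δl = 2.1/cos(-10.3°) = 2.134 m; N'_1 = 32·cos(-10.3°) − 6·2.134 = 18.7; c'Δl = 35.00; W sinα = -5.7
Slice 2: Δl = 1.5/cos1.9° = 1.501 m; N'_2 = 54·cos1.9° − 16·1.501 = 30.0; c'Δl = 24.61; W sinα = 1.8
Slice 3: Δl = 2.2/cos14.5° = 2.272 m; N'_3 = 111·cos14.5° − 8·2.272 = 89.3; c'Δl = 37.27; W sinα = 27.8
Slice 4: Δl = 2.0/cos29.9° = 2.307 m; N'_4 = 113·cos29.9° − 25·2.307 = 40.3; c'Δl = 37.84; W sinα = 56.3
Slice 5: Δl = 2.2/cos48.1° = 3.294 m; N'_5 = 59·cos48.1° − 3·3.294 = 29.5; c'Δl = 54.03; W sinα = 43.9
Σc'Δl = 188.7 kN/m; ΣN' = 207.7 kN/m; ΣW sinα = 124.1 kN/m
Resisting = 188.7 + 207.7·tan24.3° = 188.7 + 93.8 = 282.5 kN/m
FS = 282.5 / 124.1 = 2.277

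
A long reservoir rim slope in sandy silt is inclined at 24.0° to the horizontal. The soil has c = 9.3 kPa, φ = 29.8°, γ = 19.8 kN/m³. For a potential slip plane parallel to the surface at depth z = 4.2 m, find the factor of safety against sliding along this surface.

For an infinite slope with a slip plane parallel to the surface (no pore pressure): FS = [c + γz cos²β tanφ] / [γz sinβ cosβ].
γz = 19.8·4.2 = 83.16 kN/m²
Numerator = 9.3 + 83.16·cos²24.0°·tan29.8° = 9.3 + 83.16·0.8346·0.5727 = 49.047 kPa
Denominator = 83.16·sin24.0°·cos24.0° = 83.16·0.4067·0.9135 = 30.900 kPa
FS = 49.047 / 30.900 = 1.587

FS = 1.59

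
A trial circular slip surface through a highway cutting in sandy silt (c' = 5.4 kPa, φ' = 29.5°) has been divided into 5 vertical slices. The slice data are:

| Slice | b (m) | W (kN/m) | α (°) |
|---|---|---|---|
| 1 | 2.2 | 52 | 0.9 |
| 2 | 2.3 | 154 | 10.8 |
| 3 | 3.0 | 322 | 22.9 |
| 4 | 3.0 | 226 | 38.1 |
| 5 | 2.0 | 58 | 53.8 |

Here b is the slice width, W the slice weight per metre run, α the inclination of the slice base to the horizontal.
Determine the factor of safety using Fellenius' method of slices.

FS = 1.42

Ordinary method of slices: FS = Σ[c'·Δl_i + (W_i cosα_i)·tanφ'] / Σ W_i sinα_i, with Δl_i = b_i / cosα_i.
Slice 1: Δl = 2.2/cos0.9° = 2.200 m; N'_1 = 52·cos0.9° = 52.0; c'Δl = 11.88; W sinα = 0.8
Slice 2: Δl = 2.3/cos10.8° = 2.341 m; N'_2 = 154·cos10.8° = 151.3; c'Δl = 12.64; W sinα = 28.9
Slice 3: Δl = 3.0/cos22.9° = 3.257 m; N'_3 = 322·cos22.9° = 296.6; c'Δl = 17.59; W sinα = 125.3
Slice 4: Δl = 3.0/cos38.1° = 3.812 m; N'_4 = 226·cos38.1° = 177.8; c'Δl = 20.59; W sinα = 139.5
Slice 5: Δl = 2.0/cos53.8° = 3.386 m; N'_5 = 58·cos53.8° = 34.3; c'Δl = 18.29; W sinα = 46.8
Σc'Δl = 81.0 kN/m; ΣN' = 712.0 kN/m; ΣW sinα = 341.2 kN/m
Resisting = 81.0 + 712.0·tan29.5° = 81.0 + 402.8 = 483.8 kN/m
FS = 483.8 / 341.2 = 1.418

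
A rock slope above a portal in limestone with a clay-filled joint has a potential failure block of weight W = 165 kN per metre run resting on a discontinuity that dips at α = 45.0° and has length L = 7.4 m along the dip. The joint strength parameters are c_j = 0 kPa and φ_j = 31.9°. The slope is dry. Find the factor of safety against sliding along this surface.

Resolving the block weight along and normal to the plane and applying the Mohr–Coulomb strength on the joint:
N' = W cosα = 165·cos45.0° = 116.7 kN/m
Driving force T = W sinα = 165·sin45.0° = 116.7 kN/m
Resisting force R = c_j·L + N'·tanφ_j = 0·7.4 + 116.7·tan31.9° = 0.0 + 72.6 = 72.6 kN/m
FS = R / T = 72.6 / 116.7 = 0.622

FS = 0.62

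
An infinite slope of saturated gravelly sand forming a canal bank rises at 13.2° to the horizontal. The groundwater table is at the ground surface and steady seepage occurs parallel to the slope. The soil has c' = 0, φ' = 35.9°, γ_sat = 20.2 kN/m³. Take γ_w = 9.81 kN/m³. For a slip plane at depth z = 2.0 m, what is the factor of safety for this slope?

FS = 1.59

With seepage parallel to the slope and the water table at the surface, the effective normal stress on the slip plane uses the buoyant unit weight γ' = γ_sat − γ_w while the driving shear stress uses γ_sat:
FS = [c' + γ' z cos²β tanφ'] / [γ_sat z sinβ cosβ]
(For c' = 0 this reduces to FS = (γ'/γ_sat)·tanφ'/tanβ.)
γ' = 20.2 − 9.81 = 10.39 kN/m³
Numerator = 0.0 + 10.39·2.0·cos²13.2°·tan35.9° = 0.0 + 10.39·2.0·0.9479·0.7239 = 14.258 kPa
Denominator = 20.2·2.0·sin13.2°·cos13.2° = 20.2·2.0·0.2284·0.9736 = 8.982 kPa
FS = 14.258 / 8.982 = 1.587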